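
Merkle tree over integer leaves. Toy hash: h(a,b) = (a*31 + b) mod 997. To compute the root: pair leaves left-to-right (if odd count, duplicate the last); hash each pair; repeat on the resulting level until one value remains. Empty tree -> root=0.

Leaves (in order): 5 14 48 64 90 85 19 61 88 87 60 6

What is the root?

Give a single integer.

Answer: 959

Derivation:
L0: [5, 14, 48, 64, 90, 85, 19, 61, 88, 87, 60, 6]
L1: h(5,14)=(5*31+14)%997=169 h(48,64)=(48*31+64)%997=555 h(90,85)=(90*31+85)%997=881 h(19,61)=(19*31+61)%997=650 h(88,87)=(88*31+87)%997=821 h(60,6)=(60*31+6)%997=869 -> [169, 555, 881, 650, 821, 869]
L2: h(169,555)=(169*31+555)%997=809 h(881,650)=(881*31+650)%997=45 h(821,869)=(821*31+869)%997=398 -> [809, 45, 398]
L3: h(809,45)=(809*31+45)%997=199 h(398,398)=(398*31+398)%997=772 -> [199, 772]
L4: h(199,772)=(199*31+772)%997=959 -> [959]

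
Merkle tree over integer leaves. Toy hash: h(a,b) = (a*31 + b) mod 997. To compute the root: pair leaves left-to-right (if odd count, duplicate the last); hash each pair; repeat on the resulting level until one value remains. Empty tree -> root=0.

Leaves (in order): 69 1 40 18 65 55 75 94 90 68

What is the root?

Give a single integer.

L0: [69, 1, 40, 18, 65, 55, 75, 94, 90, 68]
L1: h(69,1)=(69*31+1)%997=146 h(40,18)=(40*31+18)%997=261 h(65,55)=(65*31+55)%997=76 h(75,94)=(75*31+94)%997=425 h(90,68)=(90*31+68)%997=864 -> [146, 261, 76, 425, 864]
L2: h(146,261)=(146*31+261)%997=799 h(76,425)=(76*31+425)%997=787 h(864,864)=(864*31+864)%997=729 -> [799, 787, 729]
L3: h(799,787)=(799*31+787)%997=631 h(729,729)=(729*31+729)%997=397 -> [631, 397]
L4: h(631,397)=(631*31+397)%997=18 -> [18]

Answer: 18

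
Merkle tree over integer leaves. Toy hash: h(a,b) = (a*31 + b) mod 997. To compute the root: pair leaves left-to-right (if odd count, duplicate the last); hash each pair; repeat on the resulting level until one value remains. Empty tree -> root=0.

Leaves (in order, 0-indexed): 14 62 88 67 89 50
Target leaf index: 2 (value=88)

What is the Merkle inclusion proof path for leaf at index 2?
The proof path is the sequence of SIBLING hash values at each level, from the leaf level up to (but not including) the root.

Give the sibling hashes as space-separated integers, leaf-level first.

Answer: 67 496 158

Derivation:
L0 (leaves): [14, 62, 88, 67, 89, 50], target index=2
L1: h(14,62)=(14*31+62)%997=496 [pair 0] h(88,67)=(88*31+67)%997=801 [pair 1] h(89,50)=(89*31+50)%997=815 [pair 2] -> [496, 801, 815]
  Sibling for proof at L0: 67
L2: h(496,801)=(496*31+801)%997=225 [pair 0] h(815,815)=(815*31+815)%997=158 [pair 1] -> [225, 158]
  Sibling for proof at L1: 496
L3: h(225,158)=(225*31+158)%997=154 [pair 0] -> [154]
  Sibling for proof at L2: 158
Root: 154
Proof path (sibling hashes from leaf to root): [67, 496, 158]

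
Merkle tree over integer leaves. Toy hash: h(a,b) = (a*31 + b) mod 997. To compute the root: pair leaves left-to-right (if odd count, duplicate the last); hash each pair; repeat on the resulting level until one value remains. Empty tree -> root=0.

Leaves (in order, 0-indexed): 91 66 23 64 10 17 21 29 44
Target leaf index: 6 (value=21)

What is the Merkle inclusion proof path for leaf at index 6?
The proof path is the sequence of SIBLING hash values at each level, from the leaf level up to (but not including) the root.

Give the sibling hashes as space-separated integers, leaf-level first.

Answer: 29 327 544 130

Derivation:
L0 (leaves): [91, 66, 23, 64, 10, 17, 21, 29, 44], target index=6
L1: h(91,66)=(91*31+66)%997=893 [pair 0] h(23,64)=(23*31+64)%997=777 [pair 1] h(10,17)=(10*31+17)%997=327 [pair 2] h(21,29)=(21*31+29)%997=680 [pair 3] h(44,44)=(44*31+44)%997=411 [pair 4] -> [893, 777, 327, 680, 411]
  Sibling for proof at L0: 29
L2: h(893,777)=(893*31+777)%997=544 [pair 0] h(327,680)=(327*31+680)%997=847 [pair 1] h(411,411)=(411*31+411)%997=191 [pair 2] -> [544, 847, 191]
  Sibling for proof at L1: 327
L3: h(544,847)=(544*31+847)%997=762 [pair 0] h(191,191)=(191*31+191)%997=130 [pair 1] -> [762, 130]
  Sibling for proof at L2: 544
L4: h(762,130)=(762*31+130)%997=821 [pair 0] -> [821]
  Sibling for proof at L3: 130
Root: 821
Proof path (sibling hashes from leaf to root): [29, 327, 544, 130]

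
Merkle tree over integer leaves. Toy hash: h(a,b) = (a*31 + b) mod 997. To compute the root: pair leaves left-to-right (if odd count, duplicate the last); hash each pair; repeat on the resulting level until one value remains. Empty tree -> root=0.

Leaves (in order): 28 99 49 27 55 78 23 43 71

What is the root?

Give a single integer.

Answer: 410

Derivation:
L0: [28, 99, 49, 27, 55, 78, 23, 43, 71]
L1: h(28,99)=(28*31+99)%997=967 h(49,27)=(49*31+27)%997=549 h(55,78)=(55*31+78)%997=786 h(23,43)=(23*31+43)%997=756 h(71,71)=(71*31+71)%997=278 -> [967, 549, 786, 756, 278]
L2: h(967,549)=(967*31+549)%997=616 h(786,756)=(786*31+756)%997=197 h(278,278)=(278*31+278)%997=920 -> [616, 197, 920]
L3: h(616,197)=(616*31+197)%997=350 h(920,920)=(920*31+920)%997=527 -> [350, 527]
L4: h(350,527)=(350*31+527)%997=410 -> [410]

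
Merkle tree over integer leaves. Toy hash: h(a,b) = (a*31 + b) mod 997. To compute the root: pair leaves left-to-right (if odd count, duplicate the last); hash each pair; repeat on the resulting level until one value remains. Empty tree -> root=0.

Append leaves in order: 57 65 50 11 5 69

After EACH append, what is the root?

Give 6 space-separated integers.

After append 57 (leaves=[57]):
  L0: [57]
  root=57
After append 65 (leaves=[57, 65]):
  L0: [57, 65]
  L1: h(57,65)=(57*31+65)%997=835 -> [835]
  root=835
After append 50 (leaves=[57, 65, 50]):
  L0: [57, 65, 50]
  L1: h(57,65)=(57*31+65)%997=835 h(50,50)=(50*31+50)%997=603 -> [835, 603]
  L2: h(835,603)=(835*31+603)%997=566 -> [566]
  root=566
After append 11 (leaves=[57, 65, 50, 11]):
  L0: [57, 65, 50, 11]
  L1: h(57,65)=(57*31+65)%997=835 h(50,11)=(50*31+11)%997=564 -> [835, 564]
  L2: h(835,564)=(835*31+564)%997=527 -> [527]
  root=527
After append 5 (leaves=[57, 65, 50, 11, 5]):
  L0: [57, 65, 50, 11, 5]
  L1: h(57,65)=(57*31+65)%997=835 h(50,11)=(50*31+11)%997=564 h(5,5)=(5*31+5)%997=160 -> [835, 564, 160]
  L2: h(835,564)=(835*31+564)%997=527 h(160,160)=(160*31+160)%997=135 -> [527, 135]
  L3: h(527,135)=(527*31+135)%997=520 -> [520]
  root=520
After append 69 (leaves=[57, 65, 50, 11, 5, 69]):
  L0: [57, 65, 50, 11, 5, 69]
  L1: h(57,65)=(57*31+65)%997=835 h(50,11)=(50*31+11)%997=564 h(5,69)=(5*31+69)%997=224 -> [835, 564, 224]
  L2: h(835,564)=(835*31+564)%997=527 h(224,224)=(224*31+224)%997=189 -> [527, 189]
  L3: h(527,189)=(527*31+189)%997=574 -> [574]
  root=574

Answer: 57 835 566 527 520 574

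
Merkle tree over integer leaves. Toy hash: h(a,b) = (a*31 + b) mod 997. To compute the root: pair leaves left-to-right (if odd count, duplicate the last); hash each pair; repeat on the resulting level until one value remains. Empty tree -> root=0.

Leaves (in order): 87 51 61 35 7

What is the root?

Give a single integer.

Answer: 847

Derivation:
L0: [87, 51, 61, 35, 7]
L1: h(87,51)=(87*31+51)%997=754 h(61,35)=(61*31+35)%997=929 h(7,7)=(7*31+7)%997=224 -> [754, 929, 224]
L2: h(754,929)=(754*31+929)%997=375 h(224,224)=(224*31+224)%997=189 -> [375, 189]
L3: h(375,189)=(375*31+189)%997=847 -> [847]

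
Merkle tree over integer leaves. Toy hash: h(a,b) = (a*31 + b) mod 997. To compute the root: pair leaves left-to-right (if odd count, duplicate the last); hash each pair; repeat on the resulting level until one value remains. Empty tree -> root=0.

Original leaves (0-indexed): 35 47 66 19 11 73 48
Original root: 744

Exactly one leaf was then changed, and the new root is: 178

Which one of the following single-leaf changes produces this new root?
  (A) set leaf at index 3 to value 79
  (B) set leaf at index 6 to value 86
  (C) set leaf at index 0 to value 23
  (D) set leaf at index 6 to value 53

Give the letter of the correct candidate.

Original leaves: [35, 47, 66, 19, 11, 73, 48]
Target new root: 178
Try each candidate change and compute the resulting root:
Candidate A: set leaf[3] = 79 -> leaves = [35, 47, 66, 79, 11, 73, 48]
  L0: [35, 47, 66, 79, 11, 73, 48]
  L1: h(35,47)=(35*31+47)%997=135 h(66,79)=(66*31+79)%997=131 h(11,73)=(11*31+73)%997=414 h(48,48)=(48*31+48)%997=539 -> [135, 131, 414, 539]
  L2: h(135,131)=(135*31+131)%997=328 h(414,539)=(414*31+539)%997=412 -> [328, 412]
  L3: h(328,412)=(328*31+412)%997=610 -> [610]
  root = 610 != target 178
Candidate B: set leaf[6] = 86 -> leaves = [35, 47, 66, 19, 11, 73, 86]
  L0: [35, 47, 66, 19, 11, 73, 86]
  L1: h(35,47)=(35*31+47)%997=135 h(66,19)=(66*31+19)%997=71 h(11,73)=(11*31+73)%997=414 h(86,86)=(86*31+86)%997=758 -> [135, 71, 414, 758]
  L2: h(135,71)=(135*31+71)%997=268 h(414,758)=(414*31+758)%997=631 -> [268, 631]
  L3: h(268,631)=(268*31+631)%997=963 -> [963]
  root = 963 != target 178
Candidate C: set leaf[0] = 23 -> leaves = [23, 47, 66, 19, 11, 73, 48]
  L0: [23, 47, 66, 19, 11, 73, 48]
  L1: h(23,47)=(23*31+47)%997=760 h(66,19)=(66*31+19)%997=71 h(11,73)=(11*31+73)%997=414 h(48,48)=(48*31+48)%997=539 -> [760, 71, 414, 539]
  L2: h(760,71)=(760*31+71)%997=700 h(414,539)=(414*31+539)%997=412 -> [700, 412]
  L3: h(700,412)=(700*31+412)%997=178 -> [178]
  root = 178 == target 178  ** MATCH **
Candidate D: set leaf[6] = 53 -> leaves = [35, 47, 66, 19, 11, 73, 53]
  L0: [35, 47, 66, 19, 11, 73, 53]
  L1: h(35,47)=(35*31+47)%997=135 h(66,19)=(66*31+19)%997=71 h(11,73)=(11*31+73)%997=414 h(53,53)=(53*31+53)%997=699 -> [135, 71, 414, 699]
  L2: h(135,71)=(135*31+71)%997=268 h(414,699)=(414*31+699)%997=572 -> [268, 572]
  L3: h(268,572)=(268*31+572)%997=904 -> [904]
  root = 904 != target 178
Candidate C produces the target root.

Answer: C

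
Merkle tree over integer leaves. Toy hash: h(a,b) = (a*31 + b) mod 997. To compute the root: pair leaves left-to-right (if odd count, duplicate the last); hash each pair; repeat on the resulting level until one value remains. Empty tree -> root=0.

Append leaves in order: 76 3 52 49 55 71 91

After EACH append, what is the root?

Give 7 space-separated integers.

Answer: 76 365 18 15 953 468 607

Derivation:
After append 76 (leaves=[76]):
  L0: [76]
  root=76
After append 3 (leaves=[76, 3]):
  L0: [76, 3]
  L1: h(76,3)=(76*31+3)%997=365 -> [365]
  root=365
After append 52 (leaves=[76, 3, 52]):
  L0: [76, 3, 52]
  L1: h(76,3)=(76*31+3)%997=365 h(52,52)=(52*31+52)%997=667 -> [365, 667]
  L2: h(365,667)=(365*31+667)%997=18 -> [18]
  root=18
After append 49 (leaves=[76, 3, 52, 49]):
  L0: [76, 3, 52, 49]
  L1: h(76,3)=(76*31+3)%997=365 h(52,49)=(52*31+49)%997=664 -> [365, 664]
  L2: h(365,664)=(365*31+664)%997=15 -> [15]
  root=15
After append 55 (leaves=[76, 3, 52, 49, 55]):
  L0: [76, 3, 52, 49, 55]
  L1: h(76,3)=(76*31+3)%997=365 h(52,49)=(52*31+49)%997=664 h(55,55)=(55*31+55)%997=763 -> [365, 664, 763]
  L2: h(365,664)=(365*31+664)%997=15 h(763,763)=(763*31+763)%997=488 -> [15, 488]
  L3: h(15,488)=(15*31+488)%997=953 -> [953]
  root=953
After append 71 (leaves=[76, 3, 52, 49, 55, 71]):
  L0: [76, 3, 52, 49, 55, 71]
  L1: h(76,3)=(76*31+3)%997=365 h(52,49)=(52*31+49)%997=664 h(55,71)=(55*31+71)%997=779 -> [365, 664, 779]
  L2: h(365,664)=(365*31+664)%997=15 h(779,779)=(779*31+779)%997=3 -> [15, 3]
  L3: h(15,3)=(15*31+3)%997=468 -> [468]
  root=468
After append 91 (leaves=[76, 3, 52, 49, 55, 71, 91]):
  L0: [76, 3, 52, 49, 55, 71, 91]
  L1: h(76,3)=(76*31+3)%997=365 h(52,49)=(52*31+49)%997=664 h(55,71)=(55*31+71)%997=779 h(91,91)=(91*31+91)%997=918 -> [365, 664, 779, 918]
  L2: h(365,664)=(365*31+664)%997=15 h(779,918)=(779*31+918)%997=142 -> [15, 142]
  L3: h(15,142)=(15*31+142)%997=607 -> [607]
  root=607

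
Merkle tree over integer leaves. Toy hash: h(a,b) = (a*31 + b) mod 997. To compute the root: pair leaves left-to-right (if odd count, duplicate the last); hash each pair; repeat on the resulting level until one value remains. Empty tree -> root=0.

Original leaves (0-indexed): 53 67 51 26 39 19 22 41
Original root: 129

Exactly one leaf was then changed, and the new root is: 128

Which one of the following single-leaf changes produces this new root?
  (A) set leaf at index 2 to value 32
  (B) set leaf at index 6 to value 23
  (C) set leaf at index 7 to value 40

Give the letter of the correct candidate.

Original leaves: [53, 67, 51, 26, 39, 19, 22, 41]
Target new root: 128
Try each candidate change and compute the resulting root:
Candidate A: set leaf[2] = 32 -> leaves = [53, 67, 32, 26, 39, 19, 22, 41]
  L0: [53, 67, 32, 26, 39, 19, 22, 41]
  L1: h(53,67)=(53*31+67)%997=713 h(32,26)=(32*31+26)%997=21 h(39,19)=(39*31+19)%997=231 h(22,41)=(22*31+41)%997=723 -> [713, 21, 231, 723]
  L2: h(713,21)=(713*31+21)%997=190 h(231,723)=(231*31+723)%997=905 -> [190, 905]
  L3: h(190,905)=(190*31+905)%997=813 -> [813]
  root = 813 != target 128
Candidate B: set leaf[6] = 23 -> leaves = [53, 67, 51, 26, 39, 19, 23, 41]
  L0: [53, 67, 51, 26, 39, 19, 23, 41]
  L1: h(53,67)=(53*31+67)%997=713 h(51,26)=(51*31+26)%997=610 h(39,19)=(39*31+19)%997=231 h(23,41)=(23*31+41)%997=754 -> [713, 610, 231, 754]
  L2: h(713,610)=(713*31+610)%997=779 h(231,754)=(231*31+754)%997=936 -> [779, 936]
  L3: h(779,936)=(779*31+936)%997=160 -> [160]
  root = 160 != target 128
Candidate C: set leaf[7] = 40 -> leaves = [53, 67, 51, 26, 39, 19, 22, 40]
  L0: [53, 67, 51, 26, 39, 19, 22, 40]
  L1: h(53,67)=(53*31+67)%997=713 h(51,26)=(51*31+26)%997=610 h(39,19)=(39*31+19)%997=231 h(22,40)=(22*31+40)%997=722 -> [713, 610, 231, 722]
  L2: h(713,610)=(713*31+610)%997=779 h(231,722)=(231*31+722)%997=904 -> [779, 904]
  L3: h(779,904)=(779*31+904)%997=128 -> [128]
  root = 128 == target 128  ** MATCH **
Candidate C produces the target root.

Answer: C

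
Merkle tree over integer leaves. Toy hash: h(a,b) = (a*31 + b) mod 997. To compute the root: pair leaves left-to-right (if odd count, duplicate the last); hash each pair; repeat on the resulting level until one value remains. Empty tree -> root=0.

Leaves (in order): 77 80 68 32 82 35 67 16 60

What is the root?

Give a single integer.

L0: [77, 80, 68, 32, 82, 35, 67, 16, 60]
L1: h(77,80)=(77*31+80)%997=473 h(68,32)=(68*31+32)%997=146 h(82,35)=(82*31+35)%997=583 h(67,16)=(67*31+16)%997=99 h(60,60)=(60*31+60)%997=923 -> [473, 146, 583, 99, 923]
L2: h(473,146)=(473*31+146)%997=851 h(583,99)=(583*31+99)%997=226 h(923,923)=(923*31+923)%997=623 -> [851, 226, 623]
L3: h(851,226)=(851*31+226)%997=685 h(623,623)=(623*31+623)%997=993 -> [685, 993]
L4: h(685,993)=(685*31+993)%997=294 -> [294]

Answer: 294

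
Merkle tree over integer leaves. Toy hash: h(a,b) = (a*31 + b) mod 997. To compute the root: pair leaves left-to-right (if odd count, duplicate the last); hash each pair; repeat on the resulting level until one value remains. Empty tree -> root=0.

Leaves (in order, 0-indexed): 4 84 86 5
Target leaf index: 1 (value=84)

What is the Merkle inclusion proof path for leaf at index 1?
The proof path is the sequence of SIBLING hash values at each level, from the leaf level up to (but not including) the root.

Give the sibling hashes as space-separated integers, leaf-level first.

Answer: 4 677

Derivation:
L0 (leaves): [4, 84, 86, 5], target index=1
L1: h(4,84)=(4*31+84)%997=208 [pair 0] h(86,5)=(86*31+5)%997=677 [pair 1] -> [208, 677]
  Sibling for proof at L0: 4
L2: h(208,677)=(208*31+677)%997=146 [pair 0] -> [146]
  Sibling for proof at L1: 677
Root: 146
Proof path (sibling hashes from leaf to root): [4, 677]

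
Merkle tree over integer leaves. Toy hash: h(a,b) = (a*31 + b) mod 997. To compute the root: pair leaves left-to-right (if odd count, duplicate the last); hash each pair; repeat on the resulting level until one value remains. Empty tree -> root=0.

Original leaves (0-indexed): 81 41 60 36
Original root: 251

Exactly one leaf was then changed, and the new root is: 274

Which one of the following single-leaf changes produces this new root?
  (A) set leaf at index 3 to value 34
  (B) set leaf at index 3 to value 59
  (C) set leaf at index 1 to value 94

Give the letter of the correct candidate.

Original leaves: [81, 41, 60, 36]
Target new root: 274
Try each candidate change and compute the resulting root:
Candidate A: set leaf[3] = 34 -> leaves = [81, 41, 60, 34]
  L0: [81, 41, 60, 34]
  L1: h(81,41)=(81*31+41)%997=558 h(60,34)=(60*31+34)%997=897 -> [558, 897]
  L2: h(558,897)=(558*31+897)%997=249 -> [249]
  root = 249 != target 274
Candidate B: set leaf[3] = 59 -> leaves = [81, 41, 60, 59]
  L0: [81, 41, 60, 59]
  L1: h(81,41)=(81*31+41)%997=558 h(60,59)=(60*31+59)%997=922 -> [558, 922]
  L2: h(558,922)=(558*31+922)%997=274 -> [274]
  root = 274 == target 274  ** MATCH **
Candidate C: set leaf[1] = 94 -> leaves = [81, 94, 60, 36]
  L0: [81, 94, 60, 36]
  L1: h(81,94)=(81*31+94)%997=611 h(60,36)=(60*31+36)%997=899 -> [611, 899]
  L2: h(611,899)=(611*31+899)%997=897 -> [897]
  root = 897 != target 274
Candidate B produces the target root.

Answer: B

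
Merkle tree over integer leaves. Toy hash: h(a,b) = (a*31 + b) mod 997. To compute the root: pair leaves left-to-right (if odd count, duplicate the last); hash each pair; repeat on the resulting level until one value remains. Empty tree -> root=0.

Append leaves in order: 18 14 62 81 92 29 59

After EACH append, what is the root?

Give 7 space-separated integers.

After append 18 (leaves=[18]):
  L0: [18]
  root=18
After append 14 (leaves=[18, 14]):
  L0: [18, 14]
  L1: h(18,14)=(18*31+14)%997=572 -> [572]
  root=572
After append 62 (leaves=[18, 14, 62]):
  L0: [18, 14, 62]
  L1: h(18,14)=(18*31+14)%997=572 h(62,62)=(62*31+62)%997=987 -> [572, 987]
  L2: h(572,987)=(572*31+987)%997=773 -> [773]
  root=773
After append 81 (leaves=[18, 14, 62, 81]):
  L0: [18, 14, 62, 81]
  L1: h(18,14)=(18*31+14)%997=572 h(62,81)=(62*31+81)%997=9 -> [572, 9]
  L2: h(572,9)=(572*31+9)%997=792 -> [792]
  root=792
After append 92 (leaves=[18, 14, 62, 81, 92]):
  L0: [18, 14, 62, 81, 92]
  L1: h(18,14)=(18*31+14)%997=572 h(62,81)=(62*31+81)%997=9 h(92,92)=(92*31+92)%997=950 -> [572, 9, 950]
  L2: h(572,9)=(572*31+9)%997=792 h(950,950)=(950*31+950)%997=490 -> [792, 490]
  L3: h(792,490)=(792*31+490)%997=117 -> [117]
  root=117
After append 29 (leaves=[18, 14, 62, 81, 92, 29]):
  L0: [18, 14, 62, 81, 92, 29]
  L1: h(18,14)=(18*31+14)%997=572 h(62,81)=(62*31+81)%997=9 h(92,29)=(92*31+29)%997=887 -> [572, 9, 887]
  L2: h(572,9)=(572*31+9)%997=792 h(887,887)=(887*31+887)%997=468 -> [792, 468]
  L3: h(792,468)=(792*31+468)%997=95 -> [95]
  root=95
After append 59 (leaves=[18, 14, 62, 81, 92, 29, 59]):
  L0: [18, 14, 62, 81, 92, 29, 59]
  L1: h(18,14)=(18*31+14)%997=572 h(62,81)=(62*31+81)%997=9 h(92,29)=(92*31+29)%997=887 h(59,59)=(59*31+59)%997=891 -> [572, 9, 887, 891]
  L2: h(572,9)=(572*31+9)%997=792 h(887,891)=(887*31+891)%997=472 -> [792, 472]
  L3: h(792,472)=(792*31+472)%997=99 -> [99]
  root=99

Answer: 18 572 773 792 117 95 99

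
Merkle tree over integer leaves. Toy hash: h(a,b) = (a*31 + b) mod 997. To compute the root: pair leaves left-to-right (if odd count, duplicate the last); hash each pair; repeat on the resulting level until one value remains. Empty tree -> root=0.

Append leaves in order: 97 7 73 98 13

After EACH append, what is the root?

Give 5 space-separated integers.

After append 97 (leaves=[97]):
  L0: [97]
  root=97
After append 7 (leaves=[97, 7]):
  L0: [97, 7]
  L1: h(97,7)=(97*31+7)%997=23 -> [23]
  root=23
After append 73 (leaves=[97, 7, 73]):
  L0: [97, 7, 73]
  L1: h(97,7)=(97*31+7)%997=23 h(73,73)=(73*31+73)%997=342 -> [23, 342]
  L2: h(23,342)=(23*31+342)%997=58 -> [58]
  root=58
After append 98 (leaves=[97, 7, 73, 98]):
  L0: [97, 7, 73, 98]
  L1: h(97,7)=(97*31+7)%997=23 h(73,98)=(73*31+98)%997=367 -> [23, 367]
  L2: h(23,367)=(23*31+367)%997=83 -> [83]
  root=83
After append 13 (leaves=[97, 7, 73, 98, 13]):
  L0: [97, 7, 73, 98, 13]
  L1: h(97,7)=(97*31+7)%997=23 h(73,98)=(73*31+98)%997=367 h(13,13)=(13*31+13)%997=416 -> [23, 367, 416]
  L2: h(23,367)=(23*31+367)%997=83 h(416,416)=(416*31+416)%997=351 -> [83, 351]
  L3: h(83,351)=(83*31+351)%997=930 -> [930]
  root=930

Answer: 97 23 58 83 930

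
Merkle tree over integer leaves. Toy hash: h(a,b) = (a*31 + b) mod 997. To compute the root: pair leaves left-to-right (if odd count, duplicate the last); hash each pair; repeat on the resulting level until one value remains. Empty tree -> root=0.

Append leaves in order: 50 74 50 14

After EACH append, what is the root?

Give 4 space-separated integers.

Answer: 50 627 100 64

Derivation:
After append 50 (leaves=[50]):
  L0: [50]
  root=50
After append 74 (leaves=[50, 74]):
  L0: [50, 74]
  L1: h(50,74)=(50*31+74)%997=627 -> [627]
  root=627
After append 50 (leaves=[50, 74, 50]):
  L0: [50, 74, 50]
  L1: h(50,74)=(50*31+74)%997=627 h(50,50)=(50*31+50)%997=603 -> [627, 603]
  L2: h(627,603)=(627*31+603)%997=100 -> [100]
  root=100
After append 14 (leaves=[50, 74, 50, 14]):
  L0: [50, 74, 50, 14]
  L1: h(50,74)=(50*31+74)%997=627 h(50,14)=(50*31+14)%997=567 -> [627, 567]
  L2: h(627,567)=(627*31+567)%997=64 -> [64]
  root=64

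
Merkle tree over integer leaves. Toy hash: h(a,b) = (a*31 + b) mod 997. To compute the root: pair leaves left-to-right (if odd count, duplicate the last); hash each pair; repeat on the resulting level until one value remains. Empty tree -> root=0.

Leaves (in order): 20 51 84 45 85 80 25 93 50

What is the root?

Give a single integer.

Answer: 543

Derivation:
L0: [20, 51, 84, 45, 85, 80, 25, 93, 50]
L1: h(20,51)=(20*31+51)%997=671 h(84,45)=(84*31+45)%997=655 h(85,80)=(85*31+80)%997=721 h(25,93)=(25*31+93)%997=868 h(50,50)=(50*31+50)%997=603 -> [671, 655, 721, 868, 603]
L2: h(671,655)=(671*31+655)%997=519 h(721,868)=(721*31+868)%997=288 h(603,603)=(603*31+603)%997=353 -> [519, 288, 353]
L3: h(519,288)=(519*31+288)%997=425 h(353,353)=(353*31+353)%997=329 -> [425, 329]
L4: h(425,329)=(425*31+329)%997=543 -> [543]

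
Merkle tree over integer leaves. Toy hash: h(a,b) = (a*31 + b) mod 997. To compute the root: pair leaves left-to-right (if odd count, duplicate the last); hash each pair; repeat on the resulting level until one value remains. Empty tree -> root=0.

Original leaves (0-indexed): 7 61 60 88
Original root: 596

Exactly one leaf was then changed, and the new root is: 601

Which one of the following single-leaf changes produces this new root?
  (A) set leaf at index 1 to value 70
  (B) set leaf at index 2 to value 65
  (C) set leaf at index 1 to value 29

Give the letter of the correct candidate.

Answer: C

Derivation:
Original leaves: [7, 61, 60, 88]
Target new root: 601
Try each candidate change and compute the resulting root:
Candidate A: set leaf[1] = 70 -> leaves = [7, 70, 60, 88]
  L0: [7, 70, 60, 88]
  L1: h(7,70)=(7*31+70)%997=287 h(60,88)=(60*31+88)%997=951 -> [287, 951]
  L2: h(287,951)=(287*31+951)%997=875 -> [875]
  root = 875 != target 601
Candidate B: set leaf[2] = 65 -> leaves = [7, 61, 65, 88]
  L0: [7, 61, 65, 88]
  L1: h(7,61)=(7*31+61)%997=278 h(65,88)=(65*31+88)%997=109 -> [278, 109]
  L2: h(278,109)=(278*31+109)%997=751 -> [751]
  root = 751 != target 601
Candidate C: set leaf[1] = 29 -> leaves = [7, 29, 60, 88]
  L0: [7, 29, 60, 88]
  L1: h(7,29)=(7*31+29)%997=246 h(60,88)=(60*31+88)%997=951 -> [246, 951]
  L2: h(246,951)=(246*31+951)%997=601 -> [601]
  root = 601 == target 601  ** MATCH **
Candidate C produces the target root.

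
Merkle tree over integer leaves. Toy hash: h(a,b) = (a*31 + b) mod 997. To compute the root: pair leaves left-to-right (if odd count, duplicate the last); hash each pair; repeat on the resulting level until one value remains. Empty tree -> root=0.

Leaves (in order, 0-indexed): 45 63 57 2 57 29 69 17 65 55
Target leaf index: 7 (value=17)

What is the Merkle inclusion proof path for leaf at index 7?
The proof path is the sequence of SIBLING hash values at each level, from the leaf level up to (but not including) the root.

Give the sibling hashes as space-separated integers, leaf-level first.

Answer: 69 799 108 58

Derivation:
L0 (leaves): [45, 63, 57, 2, 57, 29, 69, 17, 65, 55], target index=7
L1: h(45,63)=(45*31+63)%997=461 [pair 0] h(57,2)=(57*31+2)%997=772 [pair 1] h(57,29)=(57*31+29)%997=799 [pair 2] h(69,17)=(69*31+17)%997=162 [pair 3] h(65,55)=(65*31+55)%997=76 [pair 4] -> [461, 772, 799, 162, 76]
  Sibling for proof at L0: 69
L2: h(461,772)=(461*31+772)%997=108 [pair 0] h(799,162)=(799*31+162)%997=6 [pair 1] h(76,76)=(76*31+76)%997=438 [pair 2] -> [108, 6, 438]
  Sibling for proof at L1: 799
L3: h(108,6)=(108*31+6)%997=363 [pair 0] h(438,438)=(438*31+438)%997=58 [pair 1] -> [363, 58]
  Sibling for proof at L2: 108
L4: h(363,58)=(363*31+58)%997=344 [pair 0] -> [344]
  Sibling for proof at L3: 58
Root: 344
Proof path (sibling hashes from leaf to root): [69, 799, 108, 58]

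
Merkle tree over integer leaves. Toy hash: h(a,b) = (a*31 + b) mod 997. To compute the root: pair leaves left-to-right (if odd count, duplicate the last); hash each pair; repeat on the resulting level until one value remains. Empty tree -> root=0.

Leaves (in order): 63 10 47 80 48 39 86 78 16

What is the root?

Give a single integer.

L0: [63, 10, 47, 80, 48, 39, 86, 78, 16]
L1: h(63,10)=(63*31+10)%997=966 h(47,80)=(47*31+80)%997=540 h(48,39)=(48*31+39)%997=530 h(86,78)=(86*31+78)%997=750 h(16,16)=(16*31+16)%997=512 -> [966, 540, 530, 750, 512]
L2: h(966,540)=(966*31+540)%997=576 h(530,750)=(530*31+750)%997=231 h(512,512)=(512*31+512)%997=432 -> [576, 231, 432]
L3: h(576,231)=(576*31+231)%997=141 h(432,432)=(432*31+432)%997=863 -> [141, 863]
L4: h(141,863)=(141*31+863)%997=249 -> [249]

Answer: 249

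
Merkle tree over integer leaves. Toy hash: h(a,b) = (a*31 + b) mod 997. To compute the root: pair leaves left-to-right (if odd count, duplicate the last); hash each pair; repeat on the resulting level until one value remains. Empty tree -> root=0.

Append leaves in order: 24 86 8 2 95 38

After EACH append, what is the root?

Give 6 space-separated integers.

Answer: 24 830 64 58 375 545

Derivation:
After append 24 (leaves=[24]):
  L0: [24]
  root=24
After append 86 (leaves=[24, 86]):
  L0: [24, 86]
  L1: h(24,86)=(24*31+86)%997=830 -> [830]
  root=830
After append 8 (leaves=[24, 86, 8]):
  L0: [24, 86, 8]
  L1: h(24,86)=(24*31+86)%997=830 h(8,8)=(8*31+8)%997=256 -> [830, 256]
  L2: h(830,256)=(830*31+256)%997=64 -> [64]
  root=64
After append 2 (leaves=[24, 86, 8, 2]):
  L0: [24, 86, 8, 2]
  L1: h(24,86)=(24*31+86)%997=830 h(8,2)=(8*31+2)%997=250 -> [830, 250]
  L2: h(830,250)=(830*31+250)%997=58 -> [58]
  root=58
After append 95 (leaves=[24, 86, 8, 2, 95]):
  L0: [24, 86, 8, 2, 95]
  L1: h(24,86)=(24*31+86)%997=830 h(8,2)=(8*31+2)%997=250 h(95,95)=(95*31+95)%997=49 -> [830, 250, 49]
  L2: h(830,250)=(830*31+250)%997=58 h(49,49)=(49*31+49)%997=571 -> [58, 571]
  L3: h(58,571)=(58*31+571)%997=375 -> [375]
  root=375
After append 38 (leaves=[24, 86, 8, 2, 95, 38]):
  L0: [24, 86, 8, 2, 95, 38]
  L1: h(24,86)=(24*31+86)%997=830 h(8,2)=(8*31+2)%997=250 h(95,38)=(95*31+38)%997=989 -> [830, 250, 989]
  L2: h(830,250)=(830*31+250)%997=58 h(989,989)=(989*31+989)%997=741 -> [58, 741]
  L3: h(58,741)=(58*31+741)%997=545 -> [545]
  root=545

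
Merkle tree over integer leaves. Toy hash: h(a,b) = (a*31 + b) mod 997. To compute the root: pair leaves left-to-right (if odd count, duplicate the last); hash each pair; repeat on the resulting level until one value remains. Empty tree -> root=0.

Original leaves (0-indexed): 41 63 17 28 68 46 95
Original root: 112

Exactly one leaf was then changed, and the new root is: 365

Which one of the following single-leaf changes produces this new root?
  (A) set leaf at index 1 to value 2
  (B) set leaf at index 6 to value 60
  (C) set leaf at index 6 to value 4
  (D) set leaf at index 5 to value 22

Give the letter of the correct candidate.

Answer: D

Derivation:
Original leaves: [41, 63, 17, 28, 68, 46, 95]
Target new root: 365
Try each candidate change and compute the resulting root:
Candidate A: set leaf[1] = 2 -> leaves = [41, 2, 17, 28, 68, 46, 95]
  L0: [41, 2, 17, 28, 68, 46, 95]
  L1: h(41,2)=(41*31+2)%997=276 h(17,28)=(17*31+28)%997=555 h(68,46)=(68*31+46)%997=160 h(95,95)=(95*31+95)%997=49 -> [276, 555, 160, 49]
  L2: h(276,555)=(276*31+555)%997=138 h(160,49)=(160*31+49)%997=24 -> [138, 24]
  L3: h(138,24)=(138*31+24)%997=314 -> [314]
  root = 314 != target 365
Candidate B: set leaf[6] = 60 -> leaves = [41, 63, 17, 28, 68, 46, 60]
  L0: [41, 63, 17, 28, 68, 46, 60]
  L1: h(41,63)=(41*31+63)%997=337 h(17,28)=(17*31+28)%997=555 h(68,46)=(68*31+46)%997=160 h(60,60)=(60*31+60)%997=923 -> [337, 555, 160, 923]
  L2: h(337,555)=(337*31+555)%997=35 h(160,923)=(160*31+923)%997=898 -> [35, 898]
  L3: h(35,898)=(35*31+898)%997=986 -> [986]
  root = 986 != target 365
Candidate C: set leaf[6] = 4 -> leaves = [41, 63, 17, 28, 68, 46, 4]
  L0: [41, 63, 17, 28, 68, 46, 4]
  L1: h(41,63)=(41*31+63)%997=337 h(17,28)=(17*31+28)%997=555 h(68,46)=(68*31+46)%997=160 h(4,4)=(4*31+4)%997=128 -> [337, 555, 160, 128]
  L2: h(337,555)=(337*31+555)%997=35 h(160,128)=(160*31+128)%997=103 -> [35, 103]
  L3: h(35,103)=(35*31+103)%997=191 -> [191]
  root = 191 != target 365
Candidate D: set leaf[5] = 22 -> leaves = [41, 63, 17, 28, 68, 22, 95]
  L0: [41, 63, 17, 28, 68, 22, 95]
  L1: h(41,63)=(41*31+63)%997=337 h(17,28)=(17*31+28)%997=555 h(68,22)=(68*31+22)%997=136 h(95,95)=(95*31+95)%997=49 -> [337, 555, 136, 49]
  L2: h(337,555)=(337*31+555)%997=35 h(136,49)=(136*31+49)%997=277 -> [35, 277]
  L3: h(35,277)=(35*31+277)%997=365 -> [365]
  root = 365 == target 365  ** MATCH **
Candidate D produces the target root.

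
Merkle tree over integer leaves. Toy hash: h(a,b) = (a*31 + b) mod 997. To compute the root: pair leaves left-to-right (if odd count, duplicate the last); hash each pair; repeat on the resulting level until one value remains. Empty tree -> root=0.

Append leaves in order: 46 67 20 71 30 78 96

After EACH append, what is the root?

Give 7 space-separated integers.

Answer: 46 496 64 115 387 926 996

Derivation:
After append 46 (leaves=[46]):
  L0: [46]
  root=46
After append 67 (leaves=[46, 67]):
  L0: [46, 67]
  L1: h(46,67)=(46*31+67)%997=496 -> [496]
  root=496
After append 20 (leaves=[46, 67, 20]):
  L0: [46, 67, 20]
  L1: h(46,67)=(46*31+67)%997=496 h(20,20)=(20*31+20)%997=640 -> [496, 640]
  L2: h(496,640)=(496*31+640)%997=64 -> [64]
  root=64
After append 71 (leaves=[46, 67, 20, 71]):
  L0: [46, 67, 20, 71]
  L1: h(46,67)=(46*31+67)%997=496 h(20,71)=(20*31+71)%997=691 -> [496, 691]
  L2: h(496,691)=(496*31+691)%997=115 -> [115]
  root=115
After append 30 (leaves=[46, 67, 20, 71, 30]):
  L0: [46, 67, 20, 71, 30]
  L1: h(46,67)=(46*31+67)%997=496 h(20,71)=(20*31+71)%997=691 h(30,30)=(30*31+30)%997=960 -> [496, 691, 960]
  L2: h(496,691)=(496*31+691)%997=115 h(960,960)=(960*31+960)%997=810 -> [115, 810]
  L3: h(115,810)=(115*31+810)%997=387 -> [387]
  root=387
After append 78 (leaves=[46, 67, 20, 71, 30, 78]):
  L0: [46, 67, 20, 71, 30, 78]
  L1: h(46,67)=(46*31+67)%997=496 h(20,71)=(20*31+71)%997=691 h(30,78)=(30*31+78)%997=11 -> [496, 691, 11]
  L2: h(496,691)=(496*31+691)%997=115 h(11,11)=(11*31+11)%997=352 -> [115, 352]
  L3: h(115,352)=(115*31+352)%997=926 -> [926]
  root=926
After append 96 (leaves=[46, 67, 20, 71, 30, 78, 96]):
  L0: [46, 67, 20, 71, 30, 78, 96]
  L1: h(46,67)=(46*31+67)%997=496 h(20,71)=(20*31+71)%997=691 h(30,78)=(30*31+78)%997=11 h(96,96)=(96*31+96)%997=81 -> [496, 691, 11, 81]
  L2: h(496,691)=(496*31+691)%997=115 h(11,81)=(11*31+81)%997=422 -> [115, 422]
  L3: h(115,422)=(115*31+422)%997=996 -> [996]
  root=996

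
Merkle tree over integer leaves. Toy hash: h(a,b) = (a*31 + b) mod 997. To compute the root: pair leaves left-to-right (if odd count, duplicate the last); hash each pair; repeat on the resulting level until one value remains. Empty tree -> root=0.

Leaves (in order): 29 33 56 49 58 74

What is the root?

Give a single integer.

Answer: 930

Derivation:
L0: [29, 33, 56, 49, 58, 74]
L1: h(29,33)=(29*31+33)%997=932 h(56,49)=(56*31+49)%997=788 h(58,74)=(58*31+74)%997=875 -> [932, 788, 875]
L2: h(932,788)=(932*31+788)%997=767 h(875,875)=(875*31+875)%997=84 -> [767, 84]
L3: h(767,84)=(767*31+84)%997=930 -> [930]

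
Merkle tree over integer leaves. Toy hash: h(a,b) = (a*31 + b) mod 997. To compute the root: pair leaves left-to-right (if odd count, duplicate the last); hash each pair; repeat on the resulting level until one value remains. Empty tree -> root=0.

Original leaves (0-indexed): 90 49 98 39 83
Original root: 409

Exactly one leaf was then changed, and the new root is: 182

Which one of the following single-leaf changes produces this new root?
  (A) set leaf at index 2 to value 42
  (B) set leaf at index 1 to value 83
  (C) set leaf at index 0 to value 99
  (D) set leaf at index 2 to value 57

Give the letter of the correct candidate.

Original leaves: [90, 49, 98, 39, 83]
Target new root: 182
Try each candidate change and compute the resulting root:
Candidate A: set leaf[2] = 42 -> leaves = [90, 49, 42, 39, 83]
  L0: [90, 49, 42, 39, 83]
  L1: h(90,49)=(90*31+49)%997=845 h(42,39)=(42*31+39)%997=344 h(83,83)=(83*31+83)%997=662 -> [845, 344, 662]
  L2: h(845,344)=(845*31+344)%997=617 h(662,662)=(662*31+662)%997=247 -> [617, 247]
  L3: h(617,247)=(617*31+247)%997=431 -> [431]
  root = 431 != target 182
Candidate B: set leaf[1] = 83 -> leaves = [90, 83, 98, 39, 83]
  L0: [90, 83, 98, 39, 83]
  L1: h(90,83)=(90*31+83)%997=879 h(98,39)=(98*31+39)%997=86 h(83,83)=(83*31+83)%997=662 -> [879, 86, 662]
  L2: h(879,86)=(879*31+86)%997=416 h(662,662)=(662*31+662)%997=247 -> [416, 247]
  L3: h(416,247)=(416*31+247)%997=182 -> [182]
  root = 182 == target 182  ** MATCH **
Candidate C: set leaf[0] = 99 -> leaves = [99, 49, 98, 39, 83]
  L0: [99, 49, 98, 39, 83]
  L1: h(99,49)=(99*31+49)%997=127 h(98,39)=(98*31+39)%997=86 h(83,83)=(83*31+83)%997=662 -> [127, 86, 662]
  L2: h(127,86)=(127*31+86)%997=35 h(662,662)=(662*31+662)%997=247 -> [35, 247]
  L3: h(35,247)=(35*31+247)%997=335 -> [335]
  root = 335 != target 182
Candidate D: set leaf[2] = 57 -> leaves = [90, 49, 57, 39, 83]
  L0: [90, 49, 57, 39, 83]
  L1: h(90,49)=(90*31+49)%997=845 h(57,39)=(57*31+39)%997=809 h(83,83)=(83*31+83)%997=662 -> [845, 809, 662]
  L2: h(845,809)=(845*31+809)%997=85 h(662,662)=(662*31+662)%997=247 -> [85, 247]
  L3: h(85,247)=(85*31+247)%997=888 -> [888]
  root = 888 != target 182
Candidate B produces the target root.

Answer: B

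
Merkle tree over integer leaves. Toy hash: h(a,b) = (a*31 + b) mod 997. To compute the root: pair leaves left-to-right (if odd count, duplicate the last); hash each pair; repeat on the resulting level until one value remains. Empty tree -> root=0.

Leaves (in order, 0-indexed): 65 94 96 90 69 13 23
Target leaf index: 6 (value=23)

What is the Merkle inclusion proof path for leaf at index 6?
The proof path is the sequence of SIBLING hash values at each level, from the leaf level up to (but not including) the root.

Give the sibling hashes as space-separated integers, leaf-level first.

L0 (leaves): [65, 94, 96, 90, 69, 13, 23], target index=6
L1: h(65,94)=(65*31+94)%997=115 [pair 0] h(96,90)=(96*31+90)%997=75 [pair 1] h(69,13)=(69*31+13)%997=158 [pair 2] h(23,23)=(23*31+23)%997=736 [pair 3] -> [115, 75, 158, 736]
  Sibling for proof at L0: 23
L2: h(115,75)=(115*31+75)%997=649 [pair 0] h(158,736)=(158*31+736)%997=649 [pair 1] -> [649, 649]
  Sibling for proof at L1: 158
L3: h(649,649)=(649*31+649)%997=828 [pair 0] -> [828]
  Sibling for proof at L2: 649
Root: 828
Proof path (sibling hashes from leaf to root): [23, 158, 649]

Answer: 23 158 649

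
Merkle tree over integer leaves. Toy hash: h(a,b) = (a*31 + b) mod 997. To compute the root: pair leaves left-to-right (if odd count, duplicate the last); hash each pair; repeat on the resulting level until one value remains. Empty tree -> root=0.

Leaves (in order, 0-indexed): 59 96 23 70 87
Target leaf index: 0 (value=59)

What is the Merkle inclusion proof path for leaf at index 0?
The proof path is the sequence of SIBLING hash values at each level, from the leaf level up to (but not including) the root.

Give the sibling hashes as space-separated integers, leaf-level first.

L0 (leaves): [59, 96, 23, 70, 87], target index=0
L1: h(59,96)=(59*31+96)%997=928 [pair 0] h(23,70)=(23*31+70)%997=783 [pair 1] h(87,87)=(87*31+87)%997=790 [pair 2] -> [928, 783, 790]
  Sibling for proof at L0: 96
L2: h(928,783)=(928*31+783)%997=638 [pair 0] h(790,790)=(790*31+790)%997=355 [pair 1] -> [638, 355]
  Sibling for proof at L1: 783
L3: h(638,355)=(638*31+355)%997=193 [pair 0] -> [193]
  Sibling for proof at L2: 355
Root: 193
Proof path (sibling hashes from leaf to root): [96, 783, 355]

Answer: 96 783 355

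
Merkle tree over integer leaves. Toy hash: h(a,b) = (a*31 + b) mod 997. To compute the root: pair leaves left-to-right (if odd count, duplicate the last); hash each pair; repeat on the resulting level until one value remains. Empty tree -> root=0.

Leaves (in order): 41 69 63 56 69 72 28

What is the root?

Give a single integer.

L0: [41, 69, 63, 56, 69, 72, 28]
L1: h(41,69)=(41*31+69)%997=343 h(63,56)=(63*31+56)%997=15 h(69,72)=(69*31+72)%997=217 h(28,28)=(28*31+28)%997=896 -> [343, 15, 217, 896]
L2: h(343,15)=(343*31+15)%997=678 h(217,896)=(217*31+896)%997=644 -> [678, 644]
L3: h(678,644)=(678*31+644)%997=725 -> [725]

Answer: 725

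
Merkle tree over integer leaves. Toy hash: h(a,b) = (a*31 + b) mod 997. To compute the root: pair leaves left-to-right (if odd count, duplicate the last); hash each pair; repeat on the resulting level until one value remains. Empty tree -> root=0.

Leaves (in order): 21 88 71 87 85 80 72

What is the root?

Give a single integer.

Answer: 186

Derivation:
L0: [21, 88, 71, 87, 85, 80, 72]
L1: h(21,88)=(21*31+88)%997=739 h(71,87)=(71*31+87)%997=294 h(85,80)=(85*31+80)%997=721 h(72,72)=(72*31+72)%997=310 -> [739, 294, 721, 310]
L2: h(739,294)=(739*31+294)%997=272 h(721,310)=(721*31+310)%997=727 -> [272, 727]
L3: h(272,727)=(272*31+727)%997=186 -> [186]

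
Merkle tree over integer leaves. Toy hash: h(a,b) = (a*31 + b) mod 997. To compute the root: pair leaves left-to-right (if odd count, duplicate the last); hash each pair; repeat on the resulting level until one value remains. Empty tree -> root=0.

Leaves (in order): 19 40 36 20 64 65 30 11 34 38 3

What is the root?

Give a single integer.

L0: [19, 40, 36, 20, 64, 65, 30, 11, 34, 38, 3]
L1: h(19,40)=(19*31+40)%997=629 h(36,20)=(36*31+20)%997=139 h(64,65)=(64*31+65)%997=55 h(30,11)=(30*31+11)%997=941 h(34,38)=(34*31+38)%997=95 h(3,3)=(3*31+3)%997=96 -> [629, 139, 55, 941, 95, 96]
L2: h(629,139)=(629*31+139)%997=695 h(55,941)=(55*31+941)%997=652 h(95,96)=(95*31+96)%997=50 -> [695, 652, 50]
L3: h(695,652)=(695*31+652)%997=263 h(50,50)=(50*31+50)%997=603 -> [263, 603]
L4: h(263,603)=(263*31+603)%997=780 -> [780]

Answer: 780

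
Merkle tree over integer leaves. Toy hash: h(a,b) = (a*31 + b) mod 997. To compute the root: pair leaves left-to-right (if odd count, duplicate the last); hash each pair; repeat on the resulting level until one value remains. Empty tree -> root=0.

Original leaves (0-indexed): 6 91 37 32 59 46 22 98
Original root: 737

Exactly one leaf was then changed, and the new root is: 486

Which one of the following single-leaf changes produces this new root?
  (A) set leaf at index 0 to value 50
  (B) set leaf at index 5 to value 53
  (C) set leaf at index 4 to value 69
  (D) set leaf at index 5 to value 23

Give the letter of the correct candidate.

Original leaves: [6, 91, 37, 32, 59, 46, 22, 98]
Target new root: 486
Try each candidate change and compute the resulting root:
Candidate A: set leaf[0] = 50 -> leaves = [50, 91, 37, 32, 59, 46, 22, 98]
  L0: [50, 91, 37, 32, 59, 46, 22, 98]
  L1: h(50,91)=(50*31+91)%997=644 h(37,32)=(37*31+32)%997=182 h(59,46)=(59*31+46)%997=878 h(22,98)=(22*31+98)%997=780 -> [644, 182, 878, 780]
  L2: h(644,182)=(644*31+182)%997=206 h(878,780)=(878*31+780)%997=82 -> [206, 82]
  L3: h(206,82)=(206*31+82)%997=486 -> [486]
  root = 486 == target 486  ** MATCH **
Candidate B: set leaf[5] = 53 -> leaves = [6, 91, 37, 32, 59, 53, 22, 98]
  L0: [6, 91, 37, 32, 59, 53, 22, 98]
  L1: h(6,91)=(6*31+91)%997=277 h(37,32)=(37*31+32)%997=182 h(59,53)=(59*31+53)%997=885 h(22,98)=(22*31+98)%997=780 -> [277, 182, 885, 780]
  L2: h(277,182)=(277*31+182)%997=793 h(885,780)=(885*31+780)%997=299 -> [793, 299]
  L3: h(793,299)=(793*31+299)%997=954 -> [954]
  root = 954 != target 486
Candidate C: set leaf[4] = 69 -> leaves = [6, 91, 37, 32, 69, 46, 22, 98]
  L0: [6, 91, 37, 32, 69, 46, 22, 98]
  L1: h(6,91)=(6*31+91)%997=277 h(37,32)=(37*31+32)%997=182 h(69,46)=(69*31+46)%997=191 h(22,98)=(22*31+98)%997=780 -> [277, 182, 191, 780]
  L2: h(277,182)=(277*31+182)%997=793 h(191,780)=(191*31+780)%997=719 -> [793, 719]
  L3: h(793,719)=(793*31+719)%997=377 -> [377]
  root = 377 != target 486
Candidate D: set leaf[5] = 23 -> leaves = [6, 91, 37, 32, 59, 23, 22, 98]
  L0: [6, 91, 37, 32, 59, 23, 22, 98]
  L1: h(6,91)=(6*31+91)%997=277 h(37,32)=(37*31+32)%997=182 h(59,23)=(59*31+23)%997=855 h(22,98)=(22*31+98)%997=780 -> [277, 182, 855, 780]
  L2: h(277,182)=(277*31+182)%997=793 h(855,780)=(855*31+780)%997=366 -> [793, 366]
  L3: h(793,366)=(793*31+366)%997=24 -> [24]
  root = 24 != target 486
Candidate A produces the target root.

Answer: A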